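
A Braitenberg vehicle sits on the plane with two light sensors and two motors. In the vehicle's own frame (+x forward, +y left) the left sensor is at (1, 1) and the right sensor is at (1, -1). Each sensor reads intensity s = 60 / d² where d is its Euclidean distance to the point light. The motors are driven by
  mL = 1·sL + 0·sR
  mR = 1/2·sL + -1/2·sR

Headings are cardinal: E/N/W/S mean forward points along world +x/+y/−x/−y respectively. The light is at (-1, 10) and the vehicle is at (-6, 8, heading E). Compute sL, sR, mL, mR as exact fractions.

60/17 12/5 60/17 48/85

left sensor world pos  = (-5, 9); dL² = 17
right sensor world pos = (-5, 7); dR² = 25
sL = 60/17 = 60/17
sR = 60/25 = 12/5
mL = 1·sL + 0·sR = 60/17
mR = 1/2·sL + -1/2·sR = 48/85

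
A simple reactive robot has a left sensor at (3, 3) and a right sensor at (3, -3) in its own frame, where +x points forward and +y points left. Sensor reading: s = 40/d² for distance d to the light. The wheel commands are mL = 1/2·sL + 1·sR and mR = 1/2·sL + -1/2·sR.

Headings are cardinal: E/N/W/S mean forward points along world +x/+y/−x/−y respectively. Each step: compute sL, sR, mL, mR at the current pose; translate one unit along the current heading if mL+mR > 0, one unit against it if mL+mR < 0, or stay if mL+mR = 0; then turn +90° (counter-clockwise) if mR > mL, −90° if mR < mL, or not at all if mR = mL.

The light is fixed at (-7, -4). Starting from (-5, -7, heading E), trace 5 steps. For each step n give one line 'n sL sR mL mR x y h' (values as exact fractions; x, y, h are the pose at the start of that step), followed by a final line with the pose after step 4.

n=0: pose=(-5,-7,E); sL=8/5, sR=40/61; mL=444/305, mR=144/305; mL+mR=588/305 → advance +1; mR−mL=-60/61 → turn -1·90°
n=1: pose=(-4,-7,S); sL=5/9, sR=10/9; mL=25/18, mR=-5/18; mL+mR=10/9 → advance +1; mR−mL=-5/3 → turn -1·90°
n=2: pose=(-4,-8,W); sL=40/49, sR=40; mL=1980/49, mR=-960/49; mL+mR=1020/49 → advance +1; mR−mL=-60 → turn -1·90°
n=3: pose=(-5,-8,N); sL=20, sR=20/13; mL=150/13, mR=120/13; mL+mR=270/13 → advance +1; mR−mL=-30/13 → turn -1·90°
n=4: pose=(-5,-7,E); sL=8/5, sR=40/61; mL=444/305, mR=144/305; mL+mR=588/305 → advance +1; mR−mL=-60/61 → turn -1·90°

0 8/5 40/61 444/305 144/305 -5 -7 E
1 5/9 10/9 25/18 -5/18 -4 -7 S
2 40/49 40 1980/49 -960/49 -4 -8 W
3 20 20/13 150/13 120/13 -5 -8 N
4 8/5 40/61 444/305 144/305 -5 -7 E
final -4 -7 S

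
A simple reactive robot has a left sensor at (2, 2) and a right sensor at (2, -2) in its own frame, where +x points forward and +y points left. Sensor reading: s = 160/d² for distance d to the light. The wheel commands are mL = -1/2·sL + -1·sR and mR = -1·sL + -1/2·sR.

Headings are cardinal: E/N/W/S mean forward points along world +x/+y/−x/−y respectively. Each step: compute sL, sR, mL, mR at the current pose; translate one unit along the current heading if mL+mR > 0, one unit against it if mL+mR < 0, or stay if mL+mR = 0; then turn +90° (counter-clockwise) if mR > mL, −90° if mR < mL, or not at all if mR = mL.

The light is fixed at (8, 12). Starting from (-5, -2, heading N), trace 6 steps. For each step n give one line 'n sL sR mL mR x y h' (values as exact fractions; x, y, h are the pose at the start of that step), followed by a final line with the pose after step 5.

n=0: pose=(-5,-2,N); sL=160/369, sR=32/53; mL=-16048/19557, mR=-14384/19557; mL+mR=-10144/6519 → advance -1; mR−mL=1664/19557 → turn +1·90°
n=1: pose=(-5,-3,W); sL=80/257, sR=80/197; mL=-28440/50629, mR=-26040/50629; mL+mR=-54480/50629 → advance -1; mR−mL=2400/50629 → turn +1·90°
n=2: pose=(-4,-3,S); sL=160/389, sR=32/97; mL=-20208/37733, mR=-21744/37733; mL+mR=-41952/37733 → advance -1; mR−mL=-1536/37733 → turn -1·90°
n=3: pose=(-4,-2,W); sL=40/113, sR=8/17; mL=-1244/1921, mR=-1132/1921; mL+mR=-2376/1921 → advance -1; mR−mL=112/1921 → turn +1·90°
n=4: pose=(-3,-2,S); sL=160/337, sR=32/85; mL=-17584/28645, mR=-18992/28645; mL+mR=-36576/28645 → advance -1; mR−mL=-1408/28645 → turn -1·90°
n=5: pose=(-3,-1,W); sL=80/197, sR=16/29; mL=-4312/5713, mR=-3896/5713; mL+mR=-8208/5713 → advance -1; mR−mL=416/5713 → turn +1·90°

0 160/369 32/53 -16048/19557 -14384/19557 -5 -2 N
1 80/257 80/197 -28440/50629 -26040/50629 -5 -3 W
2 160/389 32/97 -20208/37733 -21744/37733 -4 -3 S
3 40/113 8/17 -1244/1921 -1132/1921 -4 -2 W
4 160/337 32/85 -17584/28645 -18992/28645 -3 -2 S
5 80/197 16/29 -4312/5713 -3896/5713 -3 -1 W
final -2 -1 S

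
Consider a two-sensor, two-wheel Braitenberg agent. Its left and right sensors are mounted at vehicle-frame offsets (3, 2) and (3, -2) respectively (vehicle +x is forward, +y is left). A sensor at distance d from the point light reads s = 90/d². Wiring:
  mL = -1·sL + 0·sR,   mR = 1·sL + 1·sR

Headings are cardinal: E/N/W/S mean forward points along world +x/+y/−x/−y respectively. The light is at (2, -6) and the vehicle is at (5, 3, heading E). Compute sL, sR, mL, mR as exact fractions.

90/157 18/17 -90/157 4356/2669

left sensor world pos  = (8, 5); dL² = 157
right sensor world pos = (8, 1); dR² = 85
sL = 90/157 = 90/157
sR = 90/85 = 18/17
mL = -1·sL + 0·sR = -90/157
mR = 1·sL + 1·sR = 4356/2669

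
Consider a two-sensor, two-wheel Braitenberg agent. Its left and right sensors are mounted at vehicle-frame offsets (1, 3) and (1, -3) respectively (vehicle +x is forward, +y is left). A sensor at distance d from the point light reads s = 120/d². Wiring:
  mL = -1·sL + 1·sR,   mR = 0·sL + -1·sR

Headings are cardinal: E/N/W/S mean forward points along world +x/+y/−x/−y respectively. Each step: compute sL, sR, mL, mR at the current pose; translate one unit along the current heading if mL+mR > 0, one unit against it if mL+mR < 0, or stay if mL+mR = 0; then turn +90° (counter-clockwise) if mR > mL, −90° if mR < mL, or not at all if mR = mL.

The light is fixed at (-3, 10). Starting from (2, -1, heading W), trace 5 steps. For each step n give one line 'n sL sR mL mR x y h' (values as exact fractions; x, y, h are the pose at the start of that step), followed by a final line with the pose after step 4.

n=0: pose=(2,-1,W); sL=30/53, sR=3/2; mL=99/106, mR=-3/2; mL+mR=-30/53 → advance -1; mR−mL=-129/53 → turn -1·90°
n=1: pose=(3,-1,N); sL=120/109, sR=120/181; mL=-8640/19729, mR=-120/181; mL+mR=-120/109 → advance -1; mR−mL=-4440/19729 → turn -1·90°
n=2: pose=(3,-2,E); sL=12/13, sR=60/137; mL=-864/1781, mR=-60/137; mL+mR=-12/13 → advance -1; mR−mL=84/1781 → turn +1·90°
n=3: pose=(2,-2,N); sL=24/25, sR=24/37; mL=-288/925, mR=-24/37; mL+mR=-24/25 → advance -1; mR−mL=-312/925 → turn -1·90°
n=4: pose=(2,-3,E); sL=15/17, sR=30/73; mL=-585/1241, mR=-30/73; mL+mR=-15/17 → advance -1; mR−mL=75/1241 → turn +1·90°

0 30/53 3/2 99/106 -3/2 2 -1 W
1 120/109 120/181 -8640/19729 -120/181 3 -1 N
2 12/13 60/137 -864/1781 -60/137 3 -2 E
3 24/25 24/37 -288/925 -24/37 2 -2 N
4 15/17 30/73 -585/1241 -30/73 2 -3 E
final 1 -3 N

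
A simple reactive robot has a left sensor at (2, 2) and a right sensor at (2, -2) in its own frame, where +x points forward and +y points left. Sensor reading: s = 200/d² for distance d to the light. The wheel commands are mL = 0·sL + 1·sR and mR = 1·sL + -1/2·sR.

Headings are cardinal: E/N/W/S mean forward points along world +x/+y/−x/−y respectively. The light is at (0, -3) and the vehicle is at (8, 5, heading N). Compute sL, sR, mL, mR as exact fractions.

25/17 1 1 33/34

left sensor world pos  = (6, 7); dL² = 136
right sensor world pos = (10, 7); dR² = 200
sL = 200/136 = 25/17
sR = 200/200 = 1
mL = 0·sL + 1·sR = 1
mR = 1·sL + -1/2·sR = 33/34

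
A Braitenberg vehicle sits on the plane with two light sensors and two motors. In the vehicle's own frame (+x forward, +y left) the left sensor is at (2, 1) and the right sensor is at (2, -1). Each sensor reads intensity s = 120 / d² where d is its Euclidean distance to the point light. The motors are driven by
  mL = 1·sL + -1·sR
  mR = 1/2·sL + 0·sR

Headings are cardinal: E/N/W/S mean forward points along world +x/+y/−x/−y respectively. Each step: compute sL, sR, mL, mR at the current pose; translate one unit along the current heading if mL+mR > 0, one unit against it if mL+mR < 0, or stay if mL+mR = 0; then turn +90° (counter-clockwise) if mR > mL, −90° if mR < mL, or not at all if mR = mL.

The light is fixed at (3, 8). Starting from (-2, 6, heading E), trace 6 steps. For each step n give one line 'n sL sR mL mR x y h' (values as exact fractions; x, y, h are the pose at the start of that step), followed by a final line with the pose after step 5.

0 12 20/3 16/3 6 -2 6 E
1 24/5 40/3 -128/15 12/5 -1 6 N
2 30/13 3 -9/13 15/13 -1 5 W
3 120/41 120/61 2400/2501 60/41 -2 5 S
4 20/3 60/17 160/51 10/3 -2 4 E
5 120/29 120/13 -1920/377 60/29 -1 4 N
final -1 3 W

n=0: pose=(-2,6,E); sL=12, sR=20/3; mL=16/3, mR=6; mL+mR=34/3 → advance +1; mR−mL=2/3 → turn +1·90°
n=1: pose=(-1,6,N); sL=24/5, sR=40/3; mL=-128/15, mR=12/5; mL+mR=-92/15 → advance -1; mR−mL=164/15 → turn +1·90°
n=2: pose=(-1,5,W); sL=30/13, sR=3; mL=-9/13, mR=15/13; mL+mR=6/13 → advance +1; mR−mL=24/13 → turn +1·90°
n=3: pose=(-2,5,S); sL=120/41, sR=120/61; mL=2400/2501, mR=60/41; mL+mR=6060/2501 → advance +1; mR−mL=1260/2501 → turn +1·90°
n=4: pose=(-2,4,E); sL=20/3, sR=60/17; mL=160/51, mR=10/3; mL+mR=110/17 → advance +1; mR−mL=10/51 → turn +1·90°
n=5: pose=(-1,4,N); sL=120/29, sR=120/13; mL=-1920/377, mR=60/29; mL+mR=-1140/377 → advance -1; mR−mL=2700/377 → turn +1·90°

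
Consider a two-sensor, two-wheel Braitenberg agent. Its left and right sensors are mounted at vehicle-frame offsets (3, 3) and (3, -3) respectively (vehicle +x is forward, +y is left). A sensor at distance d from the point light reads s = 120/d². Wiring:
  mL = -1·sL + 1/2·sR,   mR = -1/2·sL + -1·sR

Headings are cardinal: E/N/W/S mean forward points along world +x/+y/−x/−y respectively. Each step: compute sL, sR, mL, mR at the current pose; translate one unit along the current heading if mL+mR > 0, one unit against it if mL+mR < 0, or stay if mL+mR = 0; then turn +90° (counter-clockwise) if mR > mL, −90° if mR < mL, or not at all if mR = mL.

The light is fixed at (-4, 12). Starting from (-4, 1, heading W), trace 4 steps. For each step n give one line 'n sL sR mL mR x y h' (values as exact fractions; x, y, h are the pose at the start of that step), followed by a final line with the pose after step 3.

n=0: pose=(-4,1,W); sL=24/41, sR=120/73; mL=708/2993, mR=-5796/2993; mL+mR=-5088/2993 → advance -1; mR−mL=-6504/2993 → turn -1·90°
n=1: pose=(-3,1,N); sL=30/17, sR=3/2; mL=-69/68, mR=-81/34; mL+mR=-231/68 → advance -1; mR−mL=-93/68 → turn -1·90°
n=2: pose=(-3,0,E); sL=120/97, sR=120/241; mL=-23100/23377, mR=-26100/23377; mL+mR=-49200/23377 → advance -1; mR−mL=-3000/23377 → turn -1·90°
n=3: pose=(-4,0,S); sL=20/39, sR=20/39; mL=-10/39, mR=-10/13; mL+mR=-40/39 → advance -1; mR−mL=-20/39 → turn -1·90°

0 24/41 120/73 708/2993 -5796/2993 -4 1 W
1 30/17 3/2 -69/68 -81/34 -3 1 N
2 120/97 120/241 -23100/23377 -26100/23377 -3 0 E
3 20/39 20/39 -10/39 -10/13 -4 0 S
final -4 1 W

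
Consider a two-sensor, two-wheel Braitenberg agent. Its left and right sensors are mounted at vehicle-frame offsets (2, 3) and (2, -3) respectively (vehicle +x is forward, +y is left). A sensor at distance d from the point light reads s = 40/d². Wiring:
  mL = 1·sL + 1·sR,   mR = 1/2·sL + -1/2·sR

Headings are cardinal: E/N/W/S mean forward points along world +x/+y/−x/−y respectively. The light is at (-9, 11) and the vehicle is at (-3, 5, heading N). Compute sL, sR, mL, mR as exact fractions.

left sensor world pos  = (-6, 7); dL² = 25
right sensor world pos = (0, 7); dR² = 97
sL = 40/25 = 8/5
sR = 40/97 = 40/97
mL = 1·sL + 1·sR = 976/485
mR = 1/2·sL + -1/2·sR = 288/485

8/5 40/97 976/485 288/485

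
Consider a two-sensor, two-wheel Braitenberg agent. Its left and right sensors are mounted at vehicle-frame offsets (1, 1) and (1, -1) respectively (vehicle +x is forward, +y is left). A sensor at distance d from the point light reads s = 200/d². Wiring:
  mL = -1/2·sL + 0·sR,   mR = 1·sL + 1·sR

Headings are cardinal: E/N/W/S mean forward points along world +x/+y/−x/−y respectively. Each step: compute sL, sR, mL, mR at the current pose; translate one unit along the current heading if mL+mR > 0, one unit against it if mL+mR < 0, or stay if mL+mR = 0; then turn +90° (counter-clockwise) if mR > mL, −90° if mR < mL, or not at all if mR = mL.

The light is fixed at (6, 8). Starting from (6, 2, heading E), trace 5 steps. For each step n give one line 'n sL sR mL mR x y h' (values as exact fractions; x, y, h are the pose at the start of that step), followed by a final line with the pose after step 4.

0 100/13 4 -50/13 152/13 6 2 E
1 8 200/29 -4 432/29 7 2 N
2 50/9 25/2 -25/9 325/18 7 3 W
3 200/37 200/37 -100/37 400/37 6 3 S
4 100/13 4 -50/13 152/13 6 2 E
final 7 2 N

n=0: pose=(6,2,E); sL=100/13, sR=4; mL=-50/13, mR=152/13; mL+mR=102/13 → advance +1; mR−mL=202/13 → turn +1·90°
n=1: pose=(7,2,N); sL=8, sR=200/29; mL=-4, mR=432/29; mL+mR=316/29 → advance +1; mR−mL=548/29 → turn +1·90°
n=2: pose=(7,3,W); sL=50/9, sR=25/2; mL=-25/9, mR=325/18; mL+mR=275/18 → advance +1; mR−mL=125/6 → turn +1·90°
n=3: pose=(6,3,S); sL=200/37, sR=200/37; mL=-100/37, mR=400/37; mL+mR=300/37 → advance +1; mR−mL=500/37 → turn +1·90°
n=4: pose=(6,2,E); sL=100/13, sR=4; mL=-50/13, mR=152/13; mL+mR=102/13 → advance +1; mR−mL=202/13 → turn +1·90°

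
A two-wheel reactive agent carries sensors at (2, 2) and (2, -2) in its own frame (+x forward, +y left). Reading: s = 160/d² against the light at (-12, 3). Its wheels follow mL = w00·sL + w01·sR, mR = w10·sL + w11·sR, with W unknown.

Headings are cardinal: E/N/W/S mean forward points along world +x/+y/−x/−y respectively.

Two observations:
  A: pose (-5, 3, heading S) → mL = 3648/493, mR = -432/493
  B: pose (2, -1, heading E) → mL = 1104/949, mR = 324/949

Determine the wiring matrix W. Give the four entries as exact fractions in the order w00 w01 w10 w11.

obs A: pose=(-5,3,S) → sL=32/17, sR=160/29, mL=3648/493, mR=-432/493
obs B: pose=(2,-1,E) → sL=8/13, sR=40/73, mL=1104/949, mR=324/949
sensor matrix S = [[32/17, 160/29], [8/13, 40/73]]; det S = -1105920/467857
solve [mL_A; mL_B] = S·[w00; w01] and [mR_A; mR_B] = S·[w10; w11]:
  w00 = 1, w01 = 1, w10 = 1, w11 = -1/2

1 1 1 -1/2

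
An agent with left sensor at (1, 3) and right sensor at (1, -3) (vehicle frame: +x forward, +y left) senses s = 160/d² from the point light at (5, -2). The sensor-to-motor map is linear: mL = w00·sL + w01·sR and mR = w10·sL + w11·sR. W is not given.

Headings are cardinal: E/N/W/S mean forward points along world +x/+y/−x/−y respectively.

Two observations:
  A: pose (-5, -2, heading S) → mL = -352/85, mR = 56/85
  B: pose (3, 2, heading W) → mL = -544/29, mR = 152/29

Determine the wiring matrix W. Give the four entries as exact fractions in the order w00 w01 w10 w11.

-1 -1 1/2 -1

obs A: pose=(-5,-2,S) → sL=16/5, sR=16/17, mL=-352/85, mR=56/85
obs B: pose=(3,2,W) → sL=16, sR=80/29, mL=-544/29, mR=152/29
sensor matrix S = [[16/5, 16/17], [16, 80/29]]; det S = -3072/493
solve [mL_A; mL_B] = S·[w00; w01] and [mR_A; mR_B] = S·[w10; w11]:
  w00 = -1, w01 = -1, w10 = 1/2, w11 = -1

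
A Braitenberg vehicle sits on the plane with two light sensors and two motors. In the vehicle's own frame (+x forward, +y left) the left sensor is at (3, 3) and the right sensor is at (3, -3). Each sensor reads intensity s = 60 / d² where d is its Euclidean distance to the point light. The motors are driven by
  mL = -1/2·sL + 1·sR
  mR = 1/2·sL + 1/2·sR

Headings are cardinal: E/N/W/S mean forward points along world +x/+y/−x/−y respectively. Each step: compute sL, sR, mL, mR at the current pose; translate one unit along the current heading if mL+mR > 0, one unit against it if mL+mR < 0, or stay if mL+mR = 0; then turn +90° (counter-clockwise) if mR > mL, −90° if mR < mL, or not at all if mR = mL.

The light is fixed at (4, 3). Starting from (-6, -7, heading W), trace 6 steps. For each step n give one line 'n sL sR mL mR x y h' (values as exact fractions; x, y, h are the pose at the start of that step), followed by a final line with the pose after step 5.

0 30/169 30/109 3435/18421 4170/18421 -6 -7 W
1 60/233 12/73 606/17009 3588/17009 -7 -7 S
2 15/32 3/13 -3/832 291/832 -7 -8 E
3 60/233 60/113 10590/26329 10380/26329 -6 -8 N
4 30/49 30/109 -165/5341 2370/5341 -6 -7 E
5 60/193 12/17 1806/3281 1668/3281 -5 -7 N
final -5 -6 E

n=0: pose=(-6,-7,W); sL=30/169, sR=30/109; mL=3435/18421, mR=4170/18421; mL+mR=45/109 → advance +1; mR−mL=735/18421 → turn +1·90°
n=1: pose=(-7,-7,S); sL=60/233, sR=12/73; mL=606/17009, mR=3588/17009; mL+mR=18/73 → advance +1; mR−mL=2982/17009 → turn +1·90°
n=2: pose=(-7,-8,E); sL=15/32, sR=3/13; mL=-3/832, mR=291/832; mL+mR=9/26 → advance +1; mR−mL=147/416 → turn +1·90°
n=3: pose=(-6,-8,N); sL=60/233, sR=60/113; mL=10590/26329, mR=10380/26329; mL+mR=90/113 → advance +1; mR−mL=-210/26329 → turn -1·90°
n=4: pose=(-6,-7,E); sL=30/49, sR=30/109; mL=-165/5341, mR=2370/5341; mL+mR=45/109 → advance +1; mR−mL=2535/5341 → turn +1·90°
n=5: pose=(-5,-7,N); sL=60/193, sR=12/17; mL=1806/3281, mR=1668/3281; mL+mR=18/17 → advance +1; mR−mL=-138/3281 → turn -1·90°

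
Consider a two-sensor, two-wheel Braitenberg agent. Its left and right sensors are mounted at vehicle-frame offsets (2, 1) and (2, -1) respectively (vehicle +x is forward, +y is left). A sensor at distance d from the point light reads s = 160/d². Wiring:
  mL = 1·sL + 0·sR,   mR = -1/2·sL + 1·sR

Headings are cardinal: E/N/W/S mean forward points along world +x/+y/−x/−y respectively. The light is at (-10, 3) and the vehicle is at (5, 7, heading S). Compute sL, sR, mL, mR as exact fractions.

left sensor world pos  = (6, 5); dL² = 260
right sensor world pos = (4, 5); dR² = 200
sL = 160/260 = 8/13
sR = 160/200 = 4/5
mL = 1·sL + 0·sR = 8/13
mR = -1/2·sL + 1·sR = 32/65

8/13 4/5 8/13 32/65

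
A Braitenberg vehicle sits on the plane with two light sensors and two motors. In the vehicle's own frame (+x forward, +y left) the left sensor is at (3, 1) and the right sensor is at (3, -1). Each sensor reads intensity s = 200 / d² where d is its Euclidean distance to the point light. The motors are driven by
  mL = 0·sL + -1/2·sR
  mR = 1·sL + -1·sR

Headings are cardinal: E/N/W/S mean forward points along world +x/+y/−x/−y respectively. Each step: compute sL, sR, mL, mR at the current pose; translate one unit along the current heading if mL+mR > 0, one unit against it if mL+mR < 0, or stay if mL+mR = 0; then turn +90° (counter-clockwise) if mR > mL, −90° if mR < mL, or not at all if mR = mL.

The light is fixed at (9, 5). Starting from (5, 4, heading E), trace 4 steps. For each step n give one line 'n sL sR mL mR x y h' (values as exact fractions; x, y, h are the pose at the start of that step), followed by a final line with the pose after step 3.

n=0: pose=(5,4,E); sL=200, sR=40; mL=-20, mR=160; mL+mR=140 → advance +1; mR−mL=180 → turn +1·90°
n=1: pose=(6,4,N); sL=10, sR=25; mL=-25/2, mR=-15; mL+mR=-55/2 → advance -1; mR−mL=-5/2 → turn -1·90°
n=2: pose=(6,3,E); sL=200, sR=200/9; mL=-100/9, mR=1600/9; mL+mR=500/3 → advance +1; mR−mL=1700/9 → turn +1·90°
n=3: pose=(7,3,N); sL=20, sR=100; mL=-50, mR=-80; mL+mR=-130 → advance -1; mR−mL=-30 → turn -1·90°

0 200 40 -20 160 5 4 E
1 10 25 -25/2 -15 6 4 N
2 200 200/9 -100/9 1600/9 6 3 E
3 20 100 -50 -80 7 3 N
final 7 2 E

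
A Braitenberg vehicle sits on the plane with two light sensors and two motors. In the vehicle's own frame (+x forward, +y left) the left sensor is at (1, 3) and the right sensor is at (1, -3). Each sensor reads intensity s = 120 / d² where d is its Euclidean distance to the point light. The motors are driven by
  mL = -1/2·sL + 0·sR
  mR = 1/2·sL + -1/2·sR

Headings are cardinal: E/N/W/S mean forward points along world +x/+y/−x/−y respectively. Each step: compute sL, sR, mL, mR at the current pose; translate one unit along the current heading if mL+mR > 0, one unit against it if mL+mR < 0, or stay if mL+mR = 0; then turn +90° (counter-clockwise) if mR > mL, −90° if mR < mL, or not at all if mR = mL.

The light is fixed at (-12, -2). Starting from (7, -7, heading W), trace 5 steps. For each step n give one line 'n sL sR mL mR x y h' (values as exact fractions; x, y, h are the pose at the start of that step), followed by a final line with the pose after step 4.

0 30/97 15/41 -15/97 -225/7954 7 -7 W
1 24/113 24/65 -12/113 -576/7345 8 -7 S
2 60/221 12/49 -30/221 144/10829 8 -6 E
3 24/53 120/493 -12/53 2736/26129 7 -6 N
4 30/97 15/41 -15/97 -225/7954 7 -7 W
final 8 -7 S

n=0: pose=(7,-7,W); sL=30/97, sR=15/41; mL=-15/97, mR=-225/7954; mL+mR=-15/82 → advance -1; mR−mL=1005/7954 → turn +1·90°
n=1: pose=(8,-7,S); sL=24/113, sR=24/65; mL=-12/113, mR=-576/7345; mL+mR=-12/65 → advance -1; mR−mL=204/7345 → turn +1·90°
n=2: pose=(8,-6,E); sL=60/221, sR=12/49; mL=-30/221, mR=144/10829; mL+mR=-6/49 → advance -1; mR−mL=1614/10829 → turn +1·90°
n=3: pose=(7,-6,N); sL=24/53, sR=120/493; mL=-12/53, mR=2736/26129; mL+mR=-60/493 → advance -1; mR−mL=8652/26129 → turn +1·90°
n=4: pose=(7,-7,W); sL=30/97, sR=15/41; mL=-15/97, mR=-225/7954; mL+mR=-15/82 → advance -1; mR−mL=1005/7954 → turn +1·90°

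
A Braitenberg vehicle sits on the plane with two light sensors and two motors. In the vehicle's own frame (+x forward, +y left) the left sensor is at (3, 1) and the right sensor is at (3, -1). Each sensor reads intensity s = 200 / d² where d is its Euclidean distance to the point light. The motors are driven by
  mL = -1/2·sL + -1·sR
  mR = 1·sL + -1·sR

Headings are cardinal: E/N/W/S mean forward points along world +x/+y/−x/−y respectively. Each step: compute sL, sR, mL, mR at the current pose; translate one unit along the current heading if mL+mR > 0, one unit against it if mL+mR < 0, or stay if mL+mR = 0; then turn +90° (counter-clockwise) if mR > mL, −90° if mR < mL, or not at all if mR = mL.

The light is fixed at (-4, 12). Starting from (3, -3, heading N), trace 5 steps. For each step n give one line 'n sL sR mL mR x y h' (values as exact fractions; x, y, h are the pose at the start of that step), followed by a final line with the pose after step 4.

n=0: pose=(3,-3,N); sL=10/9, sR=25/26; mL=-355/234, mR=35/234; mL+mR=-160/117 → advance -1; mR−mL=5/3 → turn +1·90°
n=1: pose=(3,-4,W); sL=40/61, sR=200/241; mL=-17020/14701, mR=-2560/14701; mL+mR=-19580/14701 → advance -1; mR−mL=60/61 → turn +1·90°
n=2: pose=(4,-4,S); sL=100/221, sR=20/41; mL=-6470/9061, mR=-320/9061; mL+mR=-6790/9061 → advance -1; mR−mL=150/221 → turn +1·90°
n=3: pose=(4,-3,E); sL=200/317, sR=200/377; mL=-101100/119509, mR=12000/119509; mL+mR=-89100/119509 → advance -1; mR−mL=300/317 → turn +1·90°
n=4: pose=(3,-3,N); sL=10/9, sR=25/26; mL=-355/234, mR=35/234; mL+mR=-160/117 → advance -1; mR−mL=5/3 → turn +1·90°

0 10/9 25/26 -355/234 35/234 3 -3 N
1 40/61 200/241 -17020/14701 -2560/14701 3 -4 W
2 100/221 20/41 -6470/9061 -320/9061 4 -4 S
3 200/317 200/377 -101100/119509 12000/119509 4 -3 E
4 10/9 25/26 -355/234 35/234 3 -3 N
final 3 -4 W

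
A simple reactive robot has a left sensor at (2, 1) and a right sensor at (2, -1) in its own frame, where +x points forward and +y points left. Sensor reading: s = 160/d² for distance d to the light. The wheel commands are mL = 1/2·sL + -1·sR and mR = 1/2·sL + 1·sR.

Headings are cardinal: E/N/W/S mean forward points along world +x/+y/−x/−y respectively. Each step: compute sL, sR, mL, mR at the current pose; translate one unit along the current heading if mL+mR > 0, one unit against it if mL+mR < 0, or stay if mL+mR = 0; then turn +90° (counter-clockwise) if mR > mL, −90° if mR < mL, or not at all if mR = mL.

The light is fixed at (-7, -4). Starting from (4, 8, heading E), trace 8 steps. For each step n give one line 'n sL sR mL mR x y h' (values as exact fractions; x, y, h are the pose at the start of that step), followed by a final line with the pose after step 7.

0 80/169 16/29 -1544/4901 3864/4901 4 8 E
1 160/317 32/73 -4304/23141 15984/23141 5 8 N
2 40/61 20/37 -480/2257 1960/2257 5 9 W
3 32/53 160/221 -4944/11713 12016/11713 4 9 S
4 80/169 16/29 -1544/4901 3864/4901 4 8 E
5 160/317 32/73 -4304/23141 15984/23141 5 8 N
6 40/61 20/37 -480/2257 1960/2257 5 9 W
7 32/53 160/221 -4944/11713 12016/11713 4 9 S
final 4 8 E

n=0: pose=(4,8,E); sL=80/169, sR=16/29; mL=-1544/4901, mR=3864/4901; mL+mR=80/169 → advance +1; mR−mL=32/29 → turn +1·90°
n=1: pose=(5,8,N); sL=160/317, sR=32/73; mL=-4304/23141, mR=15984/23141; mL+mR=160/317 → advance +1; mR−mL=64/73 → turn +1·90°
n=2: pose=(5,9,W); sL=40/61, sR=20/37; mL=-480/2257, mR=1960/2257; mL+mR=40/61 → advance +1; mR−mL=40/37 → turn +1·90°
n=3: pose=(4,9,S); sL=32/53, sR=160/221; mL=-4944/11713, mR=12016/11713; mL+mR=32/53 → advance +1; mR−mL=320/221 → turn +1·90°
n=4: pose=(4,8,E); sL=80/169, sR=16/29; mL=-1544/4901, mR=3864/4901; mL+mR=80/169 → advance +1; mR−mL=32/29 → turn +1·90°
n=5: pose=(5,8,N); sL=160/317, sR=32/73; mL=-4304/23141, mR=15984/23141; mL+mR=160/317 → advance +1; mR−mL=64/73 → turn +1·90°
n=6: pose=(5,9,W); sL=40/61, sR=20/37; mL=-480/2257, mR=1960/2257; mL+mR=40/61 → advance +1; mR−mL=40/37 → turn +1·90°
n=7: pose=(4,9,S); sL=32/53, sR=160/221; mL=-4944/11713, mR=12016/11713; mL+mR=32/53 → advance +1; mR−mL=320/221 → turn +1·90°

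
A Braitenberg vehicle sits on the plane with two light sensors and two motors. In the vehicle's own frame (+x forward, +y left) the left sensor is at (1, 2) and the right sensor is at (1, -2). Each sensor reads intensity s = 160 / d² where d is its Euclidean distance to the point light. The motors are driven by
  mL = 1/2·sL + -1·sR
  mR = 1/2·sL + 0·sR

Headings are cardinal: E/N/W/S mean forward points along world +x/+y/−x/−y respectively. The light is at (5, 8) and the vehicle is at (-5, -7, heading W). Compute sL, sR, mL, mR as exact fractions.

left sensor world pos  = (-6, -9); dL² = 410
right sensor world pos = (-6, -5); dR² = 290
sL = 160/410 = 16/41
sR = 160/290 = 16/29
mL = 1/2·sL + -1·sR = -424/1189
mR = 1/2·sL + 0·sR = 8/41

16/41 16/29 -424/1189 8/41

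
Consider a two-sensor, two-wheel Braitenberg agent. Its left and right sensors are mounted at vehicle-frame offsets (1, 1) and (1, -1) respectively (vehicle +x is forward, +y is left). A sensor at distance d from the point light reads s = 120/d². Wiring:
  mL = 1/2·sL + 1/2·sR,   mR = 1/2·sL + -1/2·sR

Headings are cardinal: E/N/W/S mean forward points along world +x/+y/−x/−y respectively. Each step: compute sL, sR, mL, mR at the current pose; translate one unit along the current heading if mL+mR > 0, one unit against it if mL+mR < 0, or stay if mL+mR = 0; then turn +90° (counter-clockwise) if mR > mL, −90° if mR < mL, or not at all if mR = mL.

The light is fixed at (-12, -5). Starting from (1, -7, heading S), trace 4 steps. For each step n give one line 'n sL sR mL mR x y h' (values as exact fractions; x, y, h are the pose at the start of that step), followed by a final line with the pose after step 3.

0 24/41 40/51 1432/2091 -208/2091 1 -7 S
1 3/4 30/37 231/296 -9/296 1 -8 W
2 24/25 120/173 3576/4325 576/4325 0 -8 N
3 12/17 60/89 1044/1513 24/1513 0 -7 E
final 1 -7 S

n=0: pose=(1,-7,S); sL=24/41, sR=40/51; mL=1432/2091, mR=-208/2091; mL+mR=24/41 → advance +1; mR−mL=-40/51 → turn -1·90°
n=1: pose=(1,-8,W); sL=3/4, sR=30/37; mL=231/296, mR=-9/296; mL+mR=3/4 → advance +1; mR−mL=-30/37 → turn -1·90°
n=2: pose=(0,-8,N); sL=24/25, sR=120/173; mL=3576/4325, mR=576/4325; mL+mR=24/25 → advance +1; mR−mL=-120/173 → turn -1·90°
n=3: pose=(0,-7,E); sL=12/17, sR=60/89; mL=1044/1513, mR=24/1513; mL+mR=12/17 → advance +1; mR−mL=-60/89 → turn -1·90°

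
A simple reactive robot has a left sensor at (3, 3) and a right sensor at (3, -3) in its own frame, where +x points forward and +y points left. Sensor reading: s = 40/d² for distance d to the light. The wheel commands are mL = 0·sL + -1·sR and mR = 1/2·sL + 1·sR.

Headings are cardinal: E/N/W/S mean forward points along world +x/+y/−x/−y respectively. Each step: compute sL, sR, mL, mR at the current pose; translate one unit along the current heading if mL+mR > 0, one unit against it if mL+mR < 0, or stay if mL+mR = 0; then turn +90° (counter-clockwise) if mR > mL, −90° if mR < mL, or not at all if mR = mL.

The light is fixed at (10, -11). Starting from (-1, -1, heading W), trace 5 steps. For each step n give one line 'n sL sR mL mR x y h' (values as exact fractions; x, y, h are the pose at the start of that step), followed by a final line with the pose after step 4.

0 8/49 8/73 -8/73 684/3577 -1 -1 W
1 4/13 20/137 -20/137 534/1781 -2 -1 S
2 8/45 40/117 -40/117 28/65 -2 -2 E
3 2/17 5/26 -5/26 111/442 -1 -2 N
4 8/49 8/73 -8/73 684/3577 -1 -1 W
final -2 -1 S

n=0: pose=(-1,-1,W); sL=8/49, sR=8/73; mL=-8/73, mR=684/3577; mL+mR=4/49 → advance +1; mR−mL=1076/3577 → turn +1·90°
n=1: pose=(-2,-1,S); sL=4/13, sR=20/137; mL=-20/137, mR=534/1781; mL+mR=2/13 → advance +1; mR−mL=794/1781 → turn +1·90°
n=2: pose=(-2,-2,E); sL=8/45, sR=40/117; mL=-40/117, mR=28/65; mL+mR=4/45 → advance +1; mR−mL=452/585 → turn +1·90°
n=3: pose=(-1,-2,N); sL=2/17, sR=5/26; mL=-5/26, mR=111/442; mL+mR=1/17 → advance +1; mR−mL=98/221 → turn +1·90°
n=4: pose=(-1,-1,W); sL=8/49, sR=8/73; mL=-8/73, mR=684/3577; mL+mR=4/49 → advance +1; mR−mL=1076/3577 → turn +1·90°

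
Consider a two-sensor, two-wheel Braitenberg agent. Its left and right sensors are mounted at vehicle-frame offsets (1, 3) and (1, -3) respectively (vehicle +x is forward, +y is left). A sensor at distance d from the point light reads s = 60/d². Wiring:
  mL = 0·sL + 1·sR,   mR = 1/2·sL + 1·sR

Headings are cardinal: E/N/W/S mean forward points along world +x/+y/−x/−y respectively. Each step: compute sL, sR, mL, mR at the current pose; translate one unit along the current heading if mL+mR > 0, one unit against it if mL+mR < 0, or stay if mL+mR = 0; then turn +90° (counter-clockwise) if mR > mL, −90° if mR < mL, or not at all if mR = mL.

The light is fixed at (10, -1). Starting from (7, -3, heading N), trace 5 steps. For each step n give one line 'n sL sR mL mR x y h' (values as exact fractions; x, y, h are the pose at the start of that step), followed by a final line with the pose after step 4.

n=0: pose=(7,-3,N); sL=60/37, sR=60; mL=60, mR=2250/37; mL+mR=4470/37 → advance +1; mR−mL=30/37 → turn +1·90°
n=1: pose=(7,-2,W); sL=15/8, sR=3; mL=3, mR=63/16; mL+mR=111/16 → advance +1; mR−mL=15/16 → turn +1·90°
n=2: pose=(6,-2,S); sL=12, sR=60/53; mL=60/53, mR=378/53; mL+mR=438/53 → advance +1; mR−mL=6 → turn +1·90°
n=3: pose=(6,-3,E); sL=6, sR=30/17; mL=30/17, mR=81/17; mL+mR=111/17 → advance +1; mR−mL=3 → turn +1·90°
n=4: pose=(7,-3,N); sL=60/37, sR=60; mL=60, mR=2250/37; mL+mR=4470/37 → advance +1; mR−mL=30/37 → turn +1·90°

0 60/37 60 60 2250/37 7 -3 N
1 15/8 3 3 63/16 7 -2 W
2 12 60/53 60/53 378/53 6 -2 S
3 6 30/17 30/17 81/17 6 -3 E
4 60/37 60 60 2250/37 7 -3 N
final 7 -2 W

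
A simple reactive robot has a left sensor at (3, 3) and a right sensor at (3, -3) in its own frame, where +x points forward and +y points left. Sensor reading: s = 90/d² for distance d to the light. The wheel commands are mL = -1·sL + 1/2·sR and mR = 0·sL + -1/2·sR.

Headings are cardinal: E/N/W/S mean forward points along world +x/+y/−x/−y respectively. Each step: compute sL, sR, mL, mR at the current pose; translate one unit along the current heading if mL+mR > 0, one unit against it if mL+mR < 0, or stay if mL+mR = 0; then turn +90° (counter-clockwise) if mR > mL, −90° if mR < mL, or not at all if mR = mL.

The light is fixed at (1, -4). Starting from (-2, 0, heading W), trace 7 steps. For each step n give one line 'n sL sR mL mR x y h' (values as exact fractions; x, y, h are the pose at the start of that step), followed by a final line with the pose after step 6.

n=0: pose=(-2,0,W); sL=90/37, sR=18/17; mL=-1197/629, mR=-9/17; mL+mR=-90/37 → advance -1; mR−mL=864/629 → turn +1·90°
n=1: pose=(-1,0,S); sL=45, sR=45/13; mL=-1125/26, mR=-45/26; mL+mR=-45 → advance -1; mR−mL=540/13 → turn +1·90°
n=2: pose=(-1,1,E); sL=18/13, sR=18; mL=99/13, mR=-9; mL+mR=-18/13 → advance -1; mR−mL=-216/13 → turn -1·90°
n=3: pose=(-2,1,S); sL=45/2, sR=9/4; mL=-171/8, mR=-9/8; mL+mR=-45/2 → advance -1; mR−mL=81/4 → turn +1·90°
n=4: pose=(-2,2,E); sL=10/9, sR=10; mL=35/9, mR=-5; mL+mR=-10/9 → advance -1; mR−mL=-80/9 → turn -1·90°
n=5: pose=(-3,2,S); sL=9, sR=45/29; mL=-477/58, mR=-45/58; mL+mR=-9 → advance -1; mR−mL=216/29 → turn +1·90°
n=6: pose=(-3,3,E); sL=90/101, sR=90/17; mL=3015/1717, mR=-45/17; mL+mR=-90/101 → advance -1; mR−mL=-7560/1717 → turn -1·90°

0 90/37 18/17 -1197/629 -9/17 -2 0 W
1 45 45/13 -1125/26 -45/26 -1 0 S
2 18/13 18 99/13 -9 -1 1 E
3 45/2 9/4 -171/8 -9/8 -2 1 S
4 10/9 10 35/9 -5 -2 2 E
5 9 45/29 -477/58 -45/58 -3 2 S
6 90/101 90/17 3015/1717 -45/17 -3 3 E
final -4 3 S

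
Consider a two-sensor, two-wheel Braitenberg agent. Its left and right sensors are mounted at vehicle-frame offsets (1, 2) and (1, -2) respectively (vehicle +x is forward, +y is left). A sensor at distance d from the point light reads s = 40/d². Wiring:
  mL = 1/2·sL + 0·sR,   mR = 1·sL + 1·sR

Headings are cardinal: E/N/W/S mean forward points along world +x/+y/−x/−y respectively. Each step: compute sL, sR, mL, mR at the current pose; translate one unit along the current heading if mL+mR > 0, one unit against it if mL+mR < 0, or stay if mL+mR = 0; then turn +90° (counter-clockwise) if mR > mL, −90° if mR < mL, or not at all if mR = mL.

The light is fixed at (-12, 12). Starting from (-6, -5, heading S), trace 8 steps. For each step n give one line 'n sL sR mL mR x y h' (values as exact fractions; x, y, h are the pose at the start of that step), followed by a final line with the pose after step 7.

0 10/97 2/17 5/97 364/1649 -6 -5 S
1 8/61 40/449 4/61 6032/27389 -6 -6 E
2 20/157 4/37 10/157 1368/5809 -5 -6 N
3 40/397 40/261 20/397 26320/103617 -5 -5 W
4 10/97 2/17 5/97 364/1649 -6 -5 S
5 8/61 40/449 4/61 6032/27389 -6 -6 E
6 20/157 4/37 10/157 1368/5809 -5 -6 N
7 40/397 40/261 20/397 26320/103617 -5 -5 W
final -6 -5 S

n=0: pose=(-6,-5,S); sL=10/97, sR=2/17; mL=5/97, mR=364/1649; mL+mR=449/1649 → advance +1; mR−mL=279/1649 → turn +1·90°
n=1: pose=(-6,-6,E); sL=8/61, sR=40/449; mL=4/61, mR=6032/27389; mL+mR=7828/27389 → advance +1; mR−mL=4236/27389 → turn +1·90°
n=2: pose=(-5,-6,N); sL=20/157, sR=4/37; mL=10/157, mR=1368/5809; mL+mR=1738/5809 → advance +1; mR−mL=998/5809 → turn +1·90°
n=3: pose=(-5,-5,W); sL=40/397, sR=40/261; mL=20/397, mR=26320/103617; mL+mR=31540/103617 → advance +1; mR−mL=21100/103617 → turn +1·90°
n=4: pose=(-6,-5,S); sL=10/97, sR=2/17; mL=5/97, mR=364/1649; mL+mR=449/1649 → advance +1; mR−mL=279/1649 → turn +1·90°
n=5: pose=(-6,-6,E); sL=8/61, sR=40/449; mL=4/61, mR=6032/27389; mL+mR=7828/27389 → advance +1; mR−mL=4236/27389 → turn +1·90°
n=6: pose=(-5,-6,N); sL=20/157, sR=4/37; mL=10/157, mR=1368/5809; mL+mR=1738/5809 → advance +1; mR−mL=998/5809 → turn +1·90°
n=7: pose=(-5,-5,W); sL=40/397, sR=40/261; mL=20/397, mR=26320/103617; mL+mR=31540/103617 → advance +1; mR−mL=21100/103617 → turn +1·90°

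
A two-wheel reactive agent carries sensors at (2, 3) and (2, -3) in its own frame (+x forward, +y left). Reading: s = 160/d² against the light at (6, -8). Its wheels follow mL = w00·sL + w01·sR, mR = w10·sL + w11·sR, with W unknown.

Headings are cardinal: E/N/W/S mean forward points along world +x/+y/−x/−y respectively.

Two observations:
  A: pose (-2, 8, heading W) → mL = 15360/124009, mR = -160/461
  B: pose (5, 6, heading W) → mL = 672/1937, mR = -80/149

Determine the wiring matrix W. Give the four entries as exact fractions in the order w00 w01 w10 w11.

obs A: pose=(-2,8,W) → sL=160/269, sR=160/461, mL=15360/124009, mR=-160/461
obs B: pose=(5,6,W) → sL=16/13, sR=80/149, mL=672/1937, mR=-80/149
sensor matrix S = [[160/269, 160/461], [16/13, 80/149]]; det S = -25896960/240205433
solve [mL_A; mL_B] = S·[w00; w01] and [mR_A; mR_B] = S·[w10; w11]:
  w00 = 1/2, w01 = -1/2, w10 = 0, w11 = -1

1/2 -1/2 0 -1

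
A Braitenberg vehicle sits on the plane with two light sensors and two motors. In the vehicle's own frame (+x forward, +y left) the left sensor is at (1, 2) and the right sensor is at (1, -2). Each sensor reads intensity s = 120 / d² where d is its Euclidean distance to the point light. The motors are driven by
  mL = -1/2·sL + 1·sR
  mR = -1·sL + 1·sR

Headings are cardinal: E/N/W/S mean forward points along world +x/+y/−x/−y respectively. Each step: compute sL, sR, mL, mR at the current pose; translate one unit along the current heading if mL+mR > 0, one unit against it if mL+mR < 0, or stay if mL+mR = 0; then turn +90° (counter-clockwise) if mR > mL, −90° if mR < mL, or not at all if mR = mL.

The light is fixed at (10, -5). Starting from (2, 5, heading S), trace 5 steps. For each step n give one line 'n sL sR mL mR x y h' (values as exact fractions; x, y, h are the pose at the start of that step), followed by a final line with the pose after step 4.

0 40/39 120/181 1060/7059 -2560/7059 2 5 S
1 20/27 12/25 74/675 -176/675 2 6 W
2 8/15 120/169 1124/2535 448/2535 3 6 N
3 15/29 15/17 615/986 180/493 3 7 E
4 120/137 24/37 1068/5069 -1152/5069 4 7 S
final 4 8 W

n=0: pose=(2,5,S); sL=40/39, sR=120/181; mL=1060/7059, mR=-2560/7059; mL+mR=-500/2353 → advance -1; mR−mL=-20/39 → turn -1·90°
n=1: pose=(2,6,W); sL=20/27, sR=12/25; mL=74/675, mR=-176/675; mL+mR=-34/225 → advance -1; mR−mL=-10/27 → turn -1·90°
n=2: pose=(3,6,N); sL=8/15, sR=120/169; mL=1124/2535, mR=448/2535; mL+mR=524/845 → advance +1; mR−mL=-4/15 → turn -1·90°
n=3: pose=(3,7,E); sL=15/29, sR=15/17; mL=615/986, mR=180/493; mL+mR=975/986 → advance +1; mR−mL=-15/58 → turn -1·90°
n=4: pose=(4,7,S); sL=120/137, sR=24/37; mL=1068/5069, mR=-1152/5069; mL+mR=-84/5069 → advance -1; mR−mL=-60/137 → turn -1·90°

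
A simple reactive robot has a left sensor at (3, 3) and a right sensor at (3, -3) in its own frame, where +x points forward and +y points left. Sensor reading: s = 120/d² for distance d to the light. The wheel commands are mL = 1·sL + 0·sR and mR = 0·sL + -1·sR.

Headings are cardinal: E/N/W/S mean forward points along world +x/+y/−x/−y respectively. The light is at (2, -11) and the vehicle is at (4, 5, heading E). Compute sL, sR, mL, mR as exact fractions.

left sensor world pos  = (7, 8); dL² = 386
right sensor world pos = (7, 2); dR² = 194
sL = 120/386 = 60/193
sR = 120/194 = 60/97
mL = 1·sL + 0·sR = 60/193
mR = 0·sL + -1·sR = -60/97

60/193 60/97 60/193 -60/97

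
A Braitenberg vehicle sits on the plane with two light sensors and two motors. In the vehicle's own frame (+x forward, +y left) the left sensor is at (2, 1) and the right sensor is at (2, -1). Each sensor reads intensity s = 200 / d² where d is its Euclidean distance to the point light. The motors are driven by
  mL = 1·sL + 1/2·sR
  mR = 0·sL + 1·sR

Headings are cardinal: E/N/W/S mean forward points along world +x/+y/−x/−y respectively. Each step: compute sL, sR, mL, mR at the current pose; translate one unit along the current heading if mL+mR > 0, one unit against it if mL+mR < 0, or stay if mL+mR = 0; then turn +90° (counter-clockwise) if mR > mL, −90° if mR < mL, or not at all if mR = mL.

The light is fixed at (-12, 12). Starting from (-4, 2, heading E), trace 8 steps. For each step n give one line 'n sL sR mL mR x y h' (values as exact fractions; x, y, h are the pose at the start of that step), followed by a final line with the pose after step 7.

n=0: pose=(-4,2,E); sL=200/181, sR=200/221; mL=62300/40001, mR=200/221; mL+mR=98500/40001 → advance +1; mR−mL=-26100/40001 → turn -1·90°
n=1: pose=(-3,2,S); sL=50/61, sR=25/26; mL=4125/3172, mR=25/26; mL+mR=7175/3172 → advance +1; mR−mL=-1075/3172 → turn -1·90°
n=2: pose=(-3,1,W); sL=200/193, sR=200/149; mL=49100/28757, mR=200/149; mL+mR=87700/28757 → advance +1; mR−mL=-10500/28757 → turn -1·90°
n=3: pose=(-4,1,N); sL=20/13, sR=100/81; mL=2270/1053, mR=100/81; mL+mR=1190/351 → advance +1; mR−mL=-970/1053 → turn -1·90°
n=4: pose=(-4,2,E); sL=200/181, sR=200/221; mL=62300/40001, mR=200/221; mL+mR=98500/40001 → advance +1; mR−mL=-26100/40001 → turn -1·90°
n=5: pose=(-3,2,S); sL=50/61, sR=25/26; mL=4125/3172, mR=25/26; mL+mR=7175/3172 → advance +1; mR−mL=-1075/3172 → turn -1·90°
n=6: pose=(-3,1,W); sL=200/193, sR=200/149; mL=49100/28757, mR=200/149; mL+mR=87700/28757 → advance +1; mR−mL=-10500/28757 → turn -1·90°
n=7: pose=(-4,1,N); sL=20/13, sR=100/81; mL=2270/1053, mR=100/81; mL+mR=1190/351 → advance +1; mR−mL=-970/1053 → turn -1·90°

0 200/181 200/221 62300/40001 200/221 -4 2 E
1 50/61 25/26 4125/3172 25/26 -3 2 S
2 200/193 200/149 49100/28757 200/149 -3 1 W
3 20/13 100/81 2270/1053 100/81 -4 1 N
4 200/181 200/221 62300/40001 200/221 -4 2 E
5 50/61 25/26 4125/3172 25/26 -3 2 S
6 200/193 200/149 49100/28757 200/149 -3 1 W
7 20/13 100/81 2270/1053 100/81 -4 1 N
final -4 2 E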